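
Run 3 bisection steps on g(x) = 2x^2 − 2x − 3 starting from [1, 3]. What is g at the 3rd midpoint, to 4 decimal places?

-0.3750

x = 2 gives g = 1, positive; keep [1, 2]
x = 1.5 gives g = -1.5, negative; keep [1.5, 2]
x = 1.75 gives g = -0.375, negative; keep [1.75, 2]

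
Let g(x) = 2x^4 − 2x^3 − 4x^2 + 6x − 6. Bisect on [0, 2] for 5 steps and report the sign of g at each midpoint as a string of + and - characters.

m = 1, g(m) = -4 (−); new bracket [1, 2]
m = 1.5, g(m) = -2.625 (−); new bracket [1.5, 2]
m = 1.75, g(m) = 0.289062 (+); new bracket [1.5, 1.75]
m = 1.625, g(m) = -1.4487 (−); new bracket [1.625, 1.75]
m = 1.6875, g(m) = -0.6582 (−); new bracket [1.6875, 1.75]

--+--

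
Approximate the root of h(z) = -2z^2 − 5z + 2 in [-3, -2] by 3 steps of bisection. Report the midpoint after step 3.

midpoint -2.5: h = 2 > 0 → [-3, -2.5]
midpoint -2.75: h = 0.625 > 0 → [-3, -2.75]
midpoint -2.875: h = -0.15625 < 0 → [-2.875, -2.75]

-2.875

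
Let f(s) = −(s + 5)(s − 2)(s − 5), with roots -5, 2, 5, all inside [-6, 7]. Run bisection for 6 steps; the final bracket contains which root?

midpoint 0.5: f = -37.125 < 0 → [-6, 0.5]
midpoint -2.75: f = -82.828125 < 0 → [-6, -2.75]
midpoint -4.375: f = -37.353516 < 0 → [-6, -4.375]
midpoint -5.1875: f = 13.7292 > 0 → [-5.1875, -4.375]
midpoint -4.78125: f = -14.5095 < 0 → [-5.1875, -4.78125]
midpoint -4.984375: f = -1.0896 < 0 → [-5.1875, -4.984375]

-5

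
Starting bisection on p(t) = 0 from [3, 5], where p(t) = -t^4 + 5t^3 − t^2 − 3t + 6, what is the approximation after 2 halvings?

midpoint 4: p = 42 > 0 → [4, 5]
midpoint 4.5: p = 17.8125 > 0 → [4.5, 5]

4.5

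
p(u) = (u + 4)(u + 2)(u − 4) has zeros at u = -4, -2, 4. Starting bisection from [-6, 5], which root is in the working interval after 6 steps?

midpoint -0.5: p = -23.625 < 0 → [-0.5, 5]
midpoint 2.25: p = -46.484375 < 0 → [2.25, 5]
midpoint 3.625: p = -16.083984 < 0 → [3.625, 5]
midpoint 4.3125: p = 16.3977 > 0 → [3.625, 4.3125]
midpoint 3.96875: p = -1.4864 < 0 → [3.96875, 4.3125]
midpoint 4.140625: p = 7.0296 > 0 → [3.96875, 4.140625]

4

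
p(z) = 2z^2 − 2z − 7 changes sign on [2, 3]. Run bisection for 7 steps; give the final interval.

[2.4296875, 2.4375]

p(2.5) = 0.5 > 0, so the root lies in [2, 2.5]
p(2.25) = -1.375 < 0, so the root lies in [2.25, 2.5]
p(2.375) = -0.46875 < 0, so the root lies in [2.375, 2.5]
p(2.4375) = 0.0078 > 0, so the root lies in [2.375, 2.4375]
p(2.40625) = -0.2324 < 0, so the root lies in [2.40625, 2.4375]
p(2.421875) = -0.1128 < 0, so the root lies in [2.421875, 2.4375]
p(2.4296875) = -0.0526 < 0, so the root lies in [2.4296875, 2.4375]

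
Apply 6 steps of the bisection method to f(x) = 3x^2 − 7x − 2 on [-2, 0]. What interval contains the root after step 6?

[-0.28125, -0.25]

f(-1) = 8 > 0, so the root lies in [-1, 0]
f(-0.5) = 2.25 > 0, so the root lies in [-0.5, 0]
f(-0.25) = -0.0625 < 0, so the root lies in [-0.5, -0.25]
f(-0.375) = 1.0469 > 0, so the root lies in [-0.375, -0.25]
f(-0.3125) = 0.4805 > 0, so the root lies in [-0.3125, -0.25]
f(-0.28125) = 0.2061 > 0, so the root lies in [-0.28125, -0.25]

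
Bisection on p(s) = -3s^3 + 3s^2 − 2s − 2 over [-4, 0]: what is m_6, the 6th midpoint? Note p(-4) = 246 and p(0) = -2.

p(-2) = 38 > 0, so the root lies in [-2, 0]
p(-1) = 6 > 0, so the root lies in [-1, 0]
p(-0.5) = 0.125 > 0, so the root lies in [-0.5, 0]
p(-0.25) = -1.2656 < 0, so the root lies in [-0.5, -0.25]
p(-0.375) = -0.6699 < 0, so the root lies in [-0.5, -0.375]
p(-0.4375) = -0.2996 < 0, so the root lies in [-0.5, -0.4375]

-0.4375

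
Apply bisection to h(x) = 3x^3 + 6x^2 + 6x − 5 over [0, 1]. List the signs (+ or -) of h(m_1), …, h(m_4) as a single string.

h(0.5) = -0.125 < 0, so the root lies in [0.5, 1]
h(0.75) = 4.140625 > 0, so the root lies in [0.5, 0.75]
h(0.625) = 1.826172 > 0, so the root lies in [0.5, 0.625]
h(0.5625) = 0.8074 > 0, so the root lies in [0.5, 0.5625]

-+++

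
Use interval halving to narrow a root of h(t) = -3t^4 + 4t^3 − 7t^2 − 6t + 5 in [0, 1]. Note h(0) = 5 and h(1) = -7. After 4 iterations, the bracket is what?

midpoint 0.5: h = 0.5625 > 0 → [0.5, 1]
midpoint 0.75: h = -2.699219 < 0 → [0.5, 0.75]
midpoint 0.625: h = -0.965576 < 0 → [0.5, 0.625]
midpoint 0.5625: h = -0.1783 < 0 → [0.5, 0.5625]

[0.5, 0.5625]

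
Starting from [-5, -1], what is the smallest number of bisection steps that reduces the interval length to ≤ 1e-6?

Width after n steps is 4/2^n. Need 2^n ≥ 4/1e-6 = 4000000.
2^21 = 2097152 < 4000000 ≤ 2^22 = 4194304, so n = 22.

22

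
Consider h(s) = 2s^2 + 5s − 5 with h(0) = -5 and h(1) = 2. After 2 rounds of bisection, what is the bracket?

[0.75, 1]

h(0.5) = -2 < 0, so the root lies in [0.5, 1]
h(0.75) = -0.125 < 0, so the root lies in [0.75, 1]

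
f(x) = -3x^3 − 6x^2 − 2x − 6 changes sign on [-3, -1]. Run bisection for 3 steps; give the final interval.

f(-2) = -2 < 0, so the root lies in [-3, -2]
f(-2.5) = 8.375 > 0, so the root lies in [-2.5, -2]
f(-2.25) = 2.296875 > 0, so the root lies in [-2.25, -2]

[-2.25, -2]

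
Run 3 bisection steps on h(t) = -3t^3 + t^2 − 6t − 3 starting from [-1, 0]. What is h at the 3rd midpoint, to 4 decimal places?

t = -0.5 gives h = 0.625, positive; keep [-0.5, 0]
t = -0.25 gives h = -1.390625, negative; keep [-0.5, -0.25]
t = -0.375 gives h = -0.451172, negative; keep [-0.5, -0.375]

-0.4512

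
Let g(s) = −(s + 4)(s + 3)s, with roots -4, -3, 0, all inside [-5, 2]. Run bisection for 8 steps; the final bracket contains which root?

0

s = -1.5 gives g = 5.625, positive; keep [-1.5, 2]
s = 0.25 gives g = -3.453125, negative; keep [-1.5, 0.25]
s = -0.625 gives g = 5.009766, positive; keep [-0.625, 0.25]
s = -0.1875 gives g = 2.0105, positive; keep [-0.1875, 0.25]
s = 0.03125 gives g = -0.3819, negative; keep [-0.1875, 0.03125]
s = -0.078125 gives g = 0.8953, positive; keep [-0.078125, 0.03125]
s = -0.0234375 gives g = 0.2774, positive; keep [-0.0234375, 0.03125]
s = 0.00390625 gives g = -0.047, negative; keep [-0.0234375, 0.00390625]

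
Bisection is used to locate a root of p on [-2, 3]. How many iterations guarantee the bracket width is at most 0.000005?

Width after n steps is 5/2^n. Need 2^n ≥ 5/0.000005 = 1000000.
2^19 = 524288 < 1000000 ≤ 2^20 = 1048576, so n = 20.

20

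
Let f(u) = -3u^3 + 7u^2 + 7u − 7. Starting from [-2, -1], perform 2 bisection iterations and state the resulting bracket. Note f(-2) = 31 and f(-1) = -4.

[-1.25, -1]

f(-1.5) = 8.375 > 0, so the root lies in [-1.5, -1]
f(-1.25) = 1.046875 > 0, so the root lies in [-1.25, -1]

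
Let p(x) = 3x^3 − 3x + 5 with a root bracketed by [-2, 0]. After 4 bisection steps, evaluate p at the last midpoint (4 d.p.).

1.3262

midpoint -1: p = 5 > 0 → [-2, -1]
midpoint -1.5: p = -0.625 < 0 → [-1.5, -1]
midpoint -1.25: p = 2.890625 > 0 → [-1.5, -1.25]
midpoint -1.375: p = 1.3262 > 0 → [-1.5, -1.375]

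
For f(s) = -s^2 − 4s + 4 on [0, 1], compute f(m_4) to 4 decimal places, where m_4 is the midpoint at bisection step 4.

m = 0.5, f(m) = 1.75 (+); new bracket [0.5, 1]
m = 0.75, f(m) = 0.4375 (+); new bracket [0.75, 1]
m = 0.875, f(m) = -0.265625 (−); new bracket [0.75, 0.875]
m = 0.8125, f(m) = 0.0898 (+); new bracket [0.8125, 0.875]

0.0898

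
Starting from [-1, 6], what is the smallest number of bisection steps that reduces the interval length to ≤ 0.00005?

Width after n steps is 7/2^n. Need 2^n ≥ 7/0.00005 = 140000.
2^17 = 131072 < 140000 ≤ 2^18 = 262144, so n = 18.

18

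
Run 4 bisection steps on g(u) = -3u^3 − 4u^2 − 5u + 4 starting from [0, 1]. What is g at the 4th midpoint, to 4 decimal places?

-0.6121

m = 0.5, g(m) = 0.125 (+); new bracket [0.5, 1]
m = 0.75, g(m) = -3.265625 (−); new bracket [0.5, 0.75]
m = 0.625, g(m) = -1.419922 (−); new bracket [0.5, 0.625]
m = 0.5625, g(m) = -0.6121 (−); new bracket [0.5, 0.5625]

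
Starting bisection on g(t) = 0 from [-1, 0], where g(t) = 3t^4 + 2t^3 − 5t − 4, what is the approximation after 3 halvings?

g(-0.5) = -1.5625 < 0, so the root lies in [-1, -0.5]
g(-0.75) = -0.144531 < 0, so the root lies in [-1, -0.75]
g(-0.875) = 0.793701 > 0, so the root lies in [-0.875, -0.75]

-0.875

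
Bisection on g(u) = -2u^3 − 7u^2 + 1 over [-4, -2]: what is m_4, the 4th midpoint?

g(-3) = -8 < 0, so the root lies in [-4, -3]
g(-3.5) = 1 > 0, so the root lies in [-3.5, -3]
g(-3.25) = -4.28125 < 0, so the root lies in [-3.5, -3.25]
g(-3.375) = -1.8477 < 0, so the root lies in [-3.5, -3.375]

-3.375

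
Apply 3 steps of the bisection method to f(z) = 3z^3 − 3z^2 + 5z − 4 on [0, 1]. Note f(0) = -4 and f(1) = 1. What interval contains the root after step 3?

[0.75, 0.875]

z = 0.5 gives f = -1.875, negative; keep [0.5, 1]
z = 0.75 gives f = -0.671875, negative; keep [0.75, 1]
z = 0.875 gives f = 0.087891, positive; keep [0.75, 0.875]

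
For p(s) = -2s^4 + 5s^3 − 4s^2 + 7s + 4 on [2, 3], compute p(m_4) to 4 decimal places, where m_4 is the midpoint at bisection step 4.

s = 2.5 gives p = -3.5, negative; keep [2, 2.5]
s = 2.25 gives p = 5.195312, positive; keep [2.25, 2.5]
s = 2.375 gives p = 1.411621, positive; keep [2.375, 2.5]
s = 2.4375 gives p = -0.8929, negative; keep [2.375, 2.4375]

-0.8929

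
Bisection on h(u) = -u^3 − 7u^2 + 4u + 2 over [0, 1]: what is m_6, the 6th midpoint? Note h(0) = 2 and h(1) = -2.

midpoint 0.5: h = 2.125 > 0 → [0.5, 1]
midpoint 0.75: h = 0.640625 > 0 → [0.75, 1]
midpoint 0.875: h = -0.529297 < 0 → [0.75, 0.875]
midpoint 0.8125: h = 0.0925 > 0 → [0.8125, 0.875]
midpoint 0.84375: h = -0.2091 < 0 → [0.8125, 0.84375]
midpoint 0.828125: h = -0.056 < 0 → [0.8125, 0.828125]

0.828125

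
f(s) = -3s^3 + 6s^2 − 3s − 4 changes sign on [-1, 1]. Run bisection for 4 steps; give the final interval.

[-0.625, -0.5]

s = 0 gives f = -4, negative; keep [-1, 0]
s = -0.5 gives f = -0.625, negative; keep [-1, -0.5]
s = -0.75 gives f = 2.890625, positive; keep [-0.75, -0.5]
s = -0.625 gives f = 0.9512, positive; keep [-0.625, -0.5]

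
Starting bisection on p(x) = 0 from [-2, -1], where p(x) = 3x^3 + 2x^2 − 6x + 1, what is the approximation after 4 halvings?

-1.8125

x = -1.5 gives p = 4.375, positive; keep [-2, -1.5]
x = -1.75 gives p = 1.546875, positive; keep [-2, -1.75]
x = -1.875 gives p = -0.494141, negative; keep [-1.875, -1.75]
x = -1.8125 gives p = 0.5823, positive; keep [-1.875, -1.8125]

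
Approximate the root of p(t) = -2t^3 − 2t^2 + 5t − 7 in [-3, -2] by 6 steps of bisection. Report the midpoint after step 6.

p(-2.5) = -0.75 < 0, so the root lies in [-3, -2.5]
p(-2.75) = 5.71875 > 0, so the root lies in [-2.75, -2.5]
p(-2.625) = 2.269531 > 0, so the root lies in [-2.625, -2.5]
p(-2.5625) = 0.7075 > 0, so the root lies in [-2.5625, -2.5]
p(-2.53125) = -0.0341 < 0, so the root lies in [-2.5625, -2.53125]
p(-2.546875) = 0.3335 > 0, so the root lies in [-2.546875, -2.53125]

-2.546875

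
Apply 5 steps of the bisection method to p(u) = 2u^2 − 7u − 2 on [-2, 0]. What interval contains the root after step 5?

[-0.3125, -0.25]

midpoint -1: p = 7 > 0 → [-1, 0]
midpoint -0.5: p = 2 > 0 → [-0.5, 0]
midpoint -0.25: p = -0.125 < 0 → [-0.5, -0.25]
midpoint -0.375: p = 0.9062 > 0 → [-0.375, -0.25]
midpoint -0.3125: p = 0.3828 > 0 → [-0.3125, -0.25]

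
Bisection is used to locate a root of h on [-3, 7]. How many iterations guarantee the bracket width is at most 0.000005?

21

Width after n steps is 10/2^n. Need 2^n ≥ 10/0.000005 = 2000000.
2^20 = 1048576 < 2000000 ≤ 2^21 = 2097152, so n = 21.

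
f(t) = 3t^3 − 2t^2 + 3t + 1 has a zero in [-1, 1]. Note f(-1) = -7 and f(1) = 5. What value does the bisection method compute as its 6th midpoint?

-0.28125

t = 0 gives f = 1, positive; keep [-1, 0]
t = -0.5 gives f = -1.375, negative; keep [-0.5, 0]
t = -0.25 gives f = 0.078125, positive; keep [-0.5, -0.25]
t = -0.375 gives f = -0.5645, negative; keep [-0.375, -0.25]
t = -0.3125 gives f = -0.2244, negative; keep [-0.3125, -0.25]
t = -0.28125 gives f = -0.0687, negative; keep [-0.28125, -0.25]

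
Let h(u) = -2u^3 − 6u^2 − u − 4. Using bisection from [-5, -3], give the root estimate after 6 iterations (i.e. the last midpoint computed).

-3.03125

midpoint -4: h = 32 > 0 → [-4, -3]
midpoint -3.5: h = 11.75 > 0 → [-3.5, -3]
midpoint -3.25: h = 4.53125 > 0 → [-3.25, -3]
midpoint -3.125: h = 1.5664 > 0 → [-3.125, -3]
midpoint -3.0625: h = 0.2349 > 0 → [-3.0625, -3]
midpoint -3.03125: h = -0.3945 < 0 → [-3.0625, -3.03125]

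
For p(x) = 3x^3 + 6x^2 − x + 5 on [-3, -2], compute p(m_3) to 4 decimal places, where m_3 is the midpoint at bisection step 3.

p(-2.5) = -1.875 < 0, so the root lies in [-2.5, -2]
p(-2.25) = 3.453125 > 0, so the root lies in [-2.5, -2.25]
p(-2.375) = 1.029297 > 0, so the root lies in [-2.5, -2.375]

1.0293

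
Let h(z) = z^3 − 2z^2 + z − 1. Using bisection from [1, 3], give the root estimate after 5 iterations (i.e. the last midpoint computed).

h(2) = 1 > 0, so the root lies in [1, 2]
h(1.5) = -0.625 < 0, so the root lies in [1.5, 2]
h(1.75) = -0.015625 < 0, so the root lies in [1.75, 2]
h(1.875) = 0.4355 > 0, so the root lies in [1.75, 1.875]
h(1.8125) = 0.1965 > 0, so the root lies in [1.75, 1.8125]

1.8125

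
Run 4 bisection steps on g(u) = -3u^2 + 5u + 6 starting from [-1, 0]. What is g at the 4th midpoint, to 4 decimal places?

-0.0430

g(-0.5) = 2.75 > 0, so the root lies in [-1, -0.5]
g(-0.75) = 0.5625 > 0, so the root lies in [-1, -0.75]
g(-0.875) = -0.671875 < 0, so the root lies in [-0.875, -0.75]
g(-0.8125) = -0.043 < 0, so the root lies in [-0.8125, -0.75]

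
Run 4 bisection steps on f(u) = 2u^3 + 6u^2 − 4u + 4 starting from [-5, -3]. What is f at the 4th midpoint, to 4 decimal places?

u = -4 gives f = -12, negative; keep [-4, -3]
u = -3.5 gives f = 5.75, positive; keep [-4, -3.5]
u = -3.75 gives f = -2.09375, negative; keep [-3.75, -3.5]
u = -3.625 gives f = 2.0742, positive; keep [-3.75, -3.625]

2.0742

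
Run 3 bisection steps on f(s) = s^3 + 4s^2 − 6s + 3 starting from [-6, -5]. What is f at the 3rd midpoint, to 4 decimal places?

f(-5.5) = -9.375 < 0, so the root lies in [-5.5, -5]
f(-5.25) = 0.046875 > 0, so the root lies in [-5.5, -5.25]
f(-5.375) = -4.474609 < 0, so the root lies in [-5.375, -5.25]

-4.4746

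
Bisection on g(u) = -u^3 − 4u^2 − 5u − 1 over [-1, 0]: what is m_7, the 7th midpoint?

u = -0.5 gives g = 0.625, positive; keep [-0.5, 0]
u = -0.25 gives g = 0.015625, positive; keep [-0.25, 0]
u = -0.125 gives g = -0.435547, negative; keep [-0.25, -0.125]
u = -0.1875 gives g = -0.1965, negative; keep [-0.25, -0.1875]
u = -0.21875 gives g = -0.0872, negative; keep [-0.25, -0.21875]
u = -0.234375 gives g = -0.035, negative; keep [-0.25, -0.234375]
u = -0.2421875 gives g = -0.0095, negative; keep [-0.25, -0.2421875]

-0.2421875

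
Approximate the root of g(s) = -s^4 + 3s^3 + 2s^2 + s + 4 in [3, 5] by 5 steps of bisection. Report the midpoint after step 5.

m = 4, g(m) = -24 (−); new bracket [3, 4]
m = 3.5, g(m) = 10.5625 (+); new bracket [3.5, 4]
m = 3.75, g(m) = -3.675781 (−); new bracket [3.5, 3.75]
m = 3.625, g(m) = 4.1345 (+); new bracket [3.625, 3.75]
m = 3.6875, g(m) = 0.4106 (+); new bracket [3.6875, 3.75]

3.6875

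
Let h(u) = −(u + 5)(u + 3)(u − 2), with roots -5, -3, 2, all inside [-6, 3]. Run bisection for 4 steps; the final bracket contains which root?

h(-1.5) = 18.375 > 0, so the root lies in [-1.5, 3]
h(0.75) = 26.953125 > 0, so the root lies in [0.75, 3]
h(1.875) = 4.189453 > 0, so the root lies in [1.875, 3]
h(2.4375) = -17.6931 < 0, so the root lies in [1.875, 2.4375]

2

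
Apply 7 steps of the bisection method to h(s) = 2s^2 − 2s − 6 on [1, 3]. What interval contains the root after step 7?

[2.296875, 2.3125]

s = 2 gives h = -2, negative; keep [2, 3]
s = 2.5 gives h = 1.5, positive; keep [2, 2.5]
s = 2.25 gives h = -0.375, negative; keep [2.25, 2.5]
s = 2.375 gives h = 0.5312, positive; keep [2.25, 2.375]
s = 2.3125 gives h = 0.0703, positive; keep [2.25, 2.3125]
s = 2.28125 gives h = -0.1543, negative; keep [2.28125, 2.3125]
s = 2.296875 gives h = -0.0425, negative; keep [2.296875, 2.3125]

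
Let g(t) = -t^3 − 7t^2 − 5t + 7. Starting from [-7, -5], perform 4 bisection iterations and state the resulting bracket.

[-6, -5.875]

m = -6, g(m) = 1 (+); new bracket [-6, -5]
m = -5.5, g(m) = -10.875 (−); new bracket [-6, -5.5]
m = -5.75, g(m) = -5.578125 (−); new bracket [-6, -5.75]
m = -5.875, g(m) = -2.4551 (−); new bracket [-6, -5.875]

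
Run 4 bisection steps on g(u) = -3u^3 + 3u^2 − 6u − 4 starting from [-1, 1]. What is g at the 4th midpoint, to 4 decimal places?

g(0) = -4 < 0, so the root lies in [-1, 0]
g(-0.5) = 0.125 > 0, so the root lies in [-0.5, 0]
g(-0.25) = -2.265625 < 0, so the root lies in [-0.5, -0.25]
g(-0.375) = -1.1699 < 0, so the root lies in [-0.5, -0.375]

-1.1699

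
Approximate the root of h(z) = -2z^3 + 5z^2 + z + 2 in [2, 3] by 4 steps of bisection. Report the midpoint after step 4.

m = 2.5, h(m) = 4.5 (+); new bracket [2.5, 3]
m = 2.75, h(m) = 0.96875 (+); new bracket [2.75, 3]
m = 2.875, h(m) = -1.324219 (−); new bracket [2.75, 2.875]
m = 2.8125, h(m) = -0.1313 (−); new bracket [2.75, 2.8125]

2.8125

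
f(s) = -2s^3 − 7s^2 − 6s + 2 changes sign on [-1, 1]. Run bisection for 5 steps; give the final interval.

[0.25, 0.3125]

m = 0, f(m) = 2 (+); new bracket [0, 1]
m = 0.5, f(m) = -3 (−); new bracket [0, 0.5]
m = 0.25, f(m) = 0.03125 (+); new bracket [0.25, 0.5]
m = 0.375, f(m) = -1.3398 (−); new bracket [0.25, 0.375]
m = 0.3125, f(m) = -0.6196 (−); new bracket [0.25, 0.3125]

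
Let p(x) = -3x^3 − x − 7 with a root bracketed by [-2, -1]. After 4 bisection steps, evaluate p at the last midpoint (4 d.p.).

midpoint -1.5: p = 4.625 > 0 → [-1.5, -1]
midpoint -1.25: p = 0.109375 > 0 → [-1.25, -1]
midpoint -1.125: p = -1.603516 < 0 → [-1.25, -1.125]
midpoint -1.1875: p = -0.7888 < 0 → [-1.25, -1.1875]

-0.7888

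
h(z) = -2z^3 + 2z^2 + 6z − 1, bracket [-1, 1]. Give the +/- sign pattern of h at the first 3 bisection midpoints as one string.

h(0) = -1 < 0, so the root lies in [0, 1]
h(0.5) = 2.25 > 0, so the root lies in [0, 0.5]
h(0.25) = 0.59375 > 0, so the root lies in [0, 0.25]

-++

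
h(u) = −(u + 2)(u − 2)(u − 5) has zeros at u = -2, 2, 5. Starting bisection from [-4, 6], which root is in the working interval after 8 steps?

m = 1, h(m) = -12 (−); new bracket [-4, 1]
m = -1.5, h(m) = -11.375 (−); new bracket [-4, -1.5]
m = -2.75, h(m) = 27.609375 (+); new bracket [-2.75, -1.5]
m = -2.125, h(m) = 3.6738 (+); new bracket [-2.125, -1.5]
m = -1.8125, h(m) = -4.8699 (−); new bracket [-2.125, -1.8125]
m = -1.96875, h(m) = -0.8643 (−); new bracket [-2.125, -1.96875]
m = -2.046875, h(m) = 1.3368 (+); new bracket [-2.046875, -1.96875]
m = -2.0078125, h(m) = 0.2194 (+); new bracket [-2.0078125, -1.96875]

-2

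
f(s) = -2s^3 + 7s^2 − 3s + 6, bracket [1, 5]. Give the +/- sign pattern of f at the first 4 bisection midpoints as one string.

+--+

m = 3, f(m) = 6 (+); new bracket [3, 5]
m = 4, f(m) = -22 (−); new bracket [3, 4]
m = 3.5, f(m) = -4.5 (−); new bracket [3, 3.5]
m = 3.25, f(m) = 1.5312 (+); new bracket [3.25, 3.5]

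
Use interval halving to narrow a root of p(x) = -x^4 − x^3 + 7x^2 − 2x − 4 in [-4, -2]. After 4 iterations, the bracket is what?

midpoint -3: p = 11 > 0 → [-4, -3]
midpoint -3.5: p = -18.4375 < 0 → [-3.5, -3]
midpoint -3.25: p = -0.800781 < 0 → [-3.25, -3]
midpoint -3.125: p = 5.7595 > 0 → [-3.25, -3.125]

[-3.25, -3.125]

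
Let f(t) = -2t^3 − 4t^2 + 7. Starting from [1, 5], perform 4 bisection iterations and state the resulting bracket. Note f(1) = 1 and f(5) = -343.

t = 3 gives f = -83, negative; keep [1, 3]
t = 2 gives f = -25, negative; keep [1, 2]
t = 1.5 gives f = -8.75, negative; keep [1, 1.5]
t = 1.25 gives f = -3.1562, negative; keep [1, 1.25]

[1, 1.25]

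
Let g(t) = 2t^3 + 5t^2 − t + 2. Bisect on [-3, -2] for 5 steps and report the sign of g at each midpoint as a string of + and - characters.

m = -2.5, g(m) = 4.5 (+); new bracket [-3, -2.5]
m = -2.75, g(m) = 0.96875 (+); new bracket [-3, -2.75]
m = -2.875, g(m) = -1.324219 (−); new bracket [-2.875, -2.75]
m = -2.8125, g(m) = -0.1313 (−); new bracket [-2.8125, -2.75]
m = -2.78125, g(m) = 0.4301 (+); new bracket [-2.8125, -2.78125]

++--+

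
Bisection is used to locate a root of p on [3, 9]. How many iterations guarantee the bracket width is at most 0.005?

Width after n steps is 6/2^n. Need 2^n ≥ 6/0.005 = 1200.
2^10 = 1024 < 1200 ≤ 2^11 = 2048, so n = 11.

11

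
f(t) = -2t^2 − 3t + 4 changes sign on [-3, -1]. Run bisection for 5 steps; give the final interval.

f(-2) = 2 > 0, so the root lies in [-3, -2]
f(-2.5) = -1 < 0, so the root lies in [-2.5, -2]
f(-2.25) = 0.625 > 0, so the root lies in [-2.5, -2.25]
f(-2.375) = -0.1562 < 0, so the root lies in [-2.375, -2.25]
f(-2.3125) = 0.2422 > 0, so the root lies in [-2.375, -2.3125]

[-2.375, -2.3125]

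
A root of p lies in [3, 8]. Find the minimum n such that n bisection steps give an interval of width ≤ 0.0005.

14

Width after n steps is 5/2^n. Need 2^n ≥ 5/0.0005 = 10000.
2^13 = 8192 < 10000 ≤ 2^14 = 16384, so n = 14.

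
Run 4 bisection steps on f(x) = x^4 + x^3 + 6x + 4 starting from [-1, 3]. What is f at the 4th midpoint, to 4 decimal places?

m = 1, f(m) = 12 (+); new bracket [-1, 1]
m = 0, f(m) = 4 (+); new bracket [-1, 0]
m = -0.5, f(m) = 0.9375 (+); new bracket [-1, -0.5]
m = -0.75, f(m) = -0.6055 (−); new bracket [-0.75, -0.5]

-0.6055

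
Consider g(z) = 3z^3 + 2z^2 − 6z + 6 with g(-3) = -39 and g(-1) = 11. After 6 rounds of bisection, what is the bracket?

[-2.09375, -2.0625]

m = -2, g(m) = 2 (+); new bracket [-3, -2]
m = -2.5, g(m) = -13.375 (−); new bracket [-2.5, -2]
m = -2.25, g(m) = -4.546875 (−); new bracket [-2.25, -2]
m = -2.125, g(m) = -1.0059 (−); new bracket [-2.125, -2]
m = -2.0625, g(m) = 0.5618 (+); new bracket [-2.125, -2.0625]
m = -2.09375, g(m) = -0.2056 (−); new bracket [-2.09375, -2.0625]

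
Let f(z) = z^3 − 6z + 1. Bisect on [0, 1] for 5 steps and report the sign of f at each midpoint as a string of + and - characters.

--+-+

m = 0.5, f(m) = -1.875 (−); new bracket [0, 0.5]
m = 0.25, f(m) = -0.484375 (−); new bracket [0, 0.25]
m = 0.125, f(m) = 0.251953 (+); new bracket [0.125, 0.25]
m = 0.1875, f(m) = -0.1184 (−); new bracket [0.125, 0.1875]
m = 0.15625, f(m) = 0.0663 (+); new bracket [0.15625, 0.1875]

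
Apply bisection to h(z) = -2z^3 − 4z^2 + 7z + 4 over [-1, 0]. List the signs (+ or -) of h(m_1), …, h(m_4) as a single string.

h(-0.5) = -0.25 < 0, so the root lies in [-0.5, 0]
h(-0.25) = 2.03125 > 0, so the root lies in [-0.5, -0.25]
h(-0.375) = 0.917969 > 0, so the root lies in [-0.5, -0.375]
h(-0.4375) = 0.3394 > 0, so the root lies in [-0.5, -0.4375]

-+++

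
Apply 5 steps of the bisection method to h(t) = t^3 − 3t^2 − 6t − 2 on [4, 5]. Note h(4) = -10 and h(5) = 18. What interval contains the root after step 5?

[4.4375, 4.46875]

h(4.5) = 1.375 > 0, so the root lies in [4, 4.5]
h(4.25) = -4.921875 < 0, so the root lies in [4.25, 4.5]
h(4.375) = -1.931641 < 0, so the root lies in [4.375, 4.5]
h(4.4375) = -0.3186 < 0, so the root lies in [4.4375, 4.5]
h(4.46875) = 0.518 > 0, so the root lies in [4.4375, 4.46875]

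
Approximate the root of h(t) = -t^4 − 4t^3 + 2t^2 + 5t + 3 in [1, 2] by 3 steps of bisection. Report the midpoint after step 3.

midpoint 1.5: h = -3.5625 < 0 → [1, 1.5]
midpoint 1.25: h = 2.121094 > 0 → [1.25, 1.5]
midpoint 1.375: h = -0.31665 < 0 → [1.25, 1.375]

1.375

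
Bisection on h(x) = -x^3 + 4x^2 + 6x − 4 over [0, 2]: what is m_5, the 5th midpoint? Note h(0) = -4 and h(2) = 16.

x = 1 gives h = 5, positive; keep [0, 1]
x = 0.5 gives h = -0.125, negative; keep [0.5, 1]
x = 0.75 gives h = 2.328125, positive; keep [0.5, 0.75]
x = 0.625 gives h = 1.0684, positive; keep [0.5, 0.625]
x = 0.5625 gives h = 0.4626, positive; keep [0.5, 0.5625]

0.5625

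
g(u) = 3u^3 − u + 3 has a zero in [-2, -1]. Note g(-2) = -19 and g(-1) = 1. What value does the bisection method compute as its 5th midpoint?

u = -1.5 gives g = -5.625, negative; keep [-1.5, -1]
u = -1.25 gives g = -1.609375, negative; keep [-1.25, -1]
u = -1.125 gives g = -0.146484, negative; keep [-1.125, -1]
u = -1.0625 gives g = 0.4641, positive; keep [-1.125, -1.0625]
u = -1.09375 gives g = 0.1684, positive; keep [-1.125, -1.09375]

-1.09375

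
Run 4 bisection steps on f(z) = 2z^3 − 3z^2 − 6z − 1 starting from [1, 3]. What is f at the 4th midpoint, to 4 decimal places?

z = 2 gives f = -9, negative; keep [2, 3]
z = 2.5 gives f = -3.5, negative; keep [2.5, 3]
z = 2.75 gives f = 1.40625, positive; keep [2.5, 2.75]
z = 2.625 gives f = -1.2461, negative; keep [2.625, 2.75]

-1.2461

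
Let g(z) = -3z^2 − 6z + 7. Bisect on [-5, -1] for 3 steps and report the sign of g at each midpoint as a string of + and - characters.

-++

g(-3) = -2 < 0, so the root lies in [-3, -1]
g(-2) = 7 > 0, so the root lies in [-3, -2]
g(-2.5) = 3.25 > 0, so the root lies in [-3, -2.5]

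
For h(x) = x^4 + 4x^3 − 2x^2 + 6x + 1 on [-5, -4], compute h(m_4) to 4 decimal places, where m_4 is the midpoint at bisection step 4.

-0.2600

m = -4.5, h(m) = -20.9375 (−); new bracket [-5, -4.5]
m = -4.75, h(m) = 7.753906 (+); new bracket [-4.75, -4.5]
m = -4.625, h(m) = -7.698975 (−); new bracket [-4.75, -4.625]
m = -4.6875, h(m) = -0.26 (−); new bracket [-4.75, -4.6875]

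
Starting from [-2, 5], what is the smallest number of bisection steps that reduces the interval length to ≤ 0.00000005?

28

Width after n steps is 7/2^n. Need 2^n ≥ 7/0.00000005 = 140000000.
2^27 = 134217728 < 140000000 ≤ 2^28 = 268435456, so n = 28.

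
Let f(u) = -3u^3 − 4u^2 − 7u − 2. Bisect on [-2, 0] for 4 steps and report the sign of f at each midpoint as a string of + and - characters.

++-+

u = -1 gives f = 4, positive; keep [-1, 0]
u = -0.5 gives f = 0.875, positive; keep [-0.5, 0]
u = -0.25 gives f = -0.453125, negative; keep [-0.5, -0.25]
u = -0.375 gives f = 0.2207, positive; keep [-0.375, -0.25]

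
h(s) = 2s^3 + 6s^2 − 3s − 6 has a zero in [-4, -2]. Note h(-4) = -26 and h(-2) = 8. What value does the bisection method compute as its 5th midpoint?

-3.1875

midpoint -3: h = 3 > 0 → [-4, -3]
midpoint -3.5: h = -7.75 < 0 → [-3.5, -3]
midpoint -3.25: h = -1.53125 < 0 → [-3.25, -3]
midpoint -3.125: h = 0.9336 > 0 → [-3.25, -3.125]
midpoint -3.1875: h = -0.2476 < 0 → [-3.1875, -3.125]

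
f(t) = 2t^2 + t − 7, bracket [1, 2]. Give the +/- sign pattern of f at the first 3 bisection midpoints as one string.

-+-

midpoint 1.5: f = -1 < 0 → [1.5, 2]
midpoint 1.75: f = 0.875 > 0 → [1.5, 1.75]
midpoint 1.625: f = -0.09375 < 0 → [1.625, 1.75]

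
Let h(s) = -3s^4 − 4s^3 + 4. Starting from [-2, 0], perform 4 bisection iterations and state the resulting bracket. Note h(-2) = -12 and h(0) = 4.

[-1.75, -1.625]

s = -1 gives h = 5, positive; keep [-2, -1]
s = -1.5 gives h = 2.3125, positive; keep [-2, -1.5]
s = -1.75 gives h = -2.699219, negative; keep [-1.75, -1.5]
s = -1.625 gives h = 0.2454, positive; keep [-1.75, -1.625]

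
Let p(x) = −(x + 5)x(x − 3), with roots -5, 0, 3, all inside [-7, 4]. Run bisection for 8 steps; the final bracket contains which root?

-5

x = -1.5 gives p = -23.625, negative; keep [-7, -1.5]
x = -4.25 gives p = -23.109375, negative; keep [-7, -4.25]
x = -5.625 gives p = 30.322266, positive; keep [-5.625, -4.25]
x = -4.9375 gives p = -2.4495, negative; keep [-5.625, -4.9375]
x = -5.28125 gives p = 12.3006, positive; keep [-5.28125, -4.9375]
x = -5.109375 gives p = 4.5318, positive; keep [-5.109375, -4.9375]
x = -5.0234375 gives p = 0.9447, positive; keep [-5.0234375, -4.9375]
x = -4.98046875 gives p = -0.7763, negative; keep [-5.0234375, -4.98046875]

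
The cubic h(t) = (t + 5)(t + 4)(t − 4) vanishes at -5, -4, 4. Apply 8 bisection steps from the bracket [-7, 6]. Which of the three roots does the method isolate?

4

midpoint -0.5: h = -70.875 < 0 → [-0.5, 6]
midpoint 2.75: h = -65.390625 < 0 → [2.75, 6]
midpoint 4.375: h = 29.443359 > 0 → [2.75, 4.375]
midpoint 3.5625: h = -28.3298 < 0 → [3.5625, 4.375]
midpoint 3.96875: h = -2.2334 < 0 → [3.96875, 4.375]
midpoint 4.171875: h = 12.8823 > 0 → [3.96875, 4.171875]
midpoint 4.0703125: h = 5.1469 > 0 → [3.96875, 4.0703125]
midpoint 4.01953125: h = 1.4127 > 0 → [3.96875, 4.01953125]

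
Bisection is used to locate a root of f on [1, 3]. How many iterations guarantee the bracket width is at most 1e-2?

Width after n steps is 2/2^n. Need 2^n ≥ 2/1e-2 = 200.
2^7 = 128 < 200 ≤ 2^8 = 256, so n = 8.

8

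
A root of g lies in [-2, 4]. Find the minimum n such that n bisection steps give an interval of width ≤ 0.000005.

Width after n steps is 6/2^n. Need 2^n ≥ 6/0.000005 = 1200000.
2^20 = 1048576 < 1200000 ≤ 2^21 = 2097152, so n = 21.

21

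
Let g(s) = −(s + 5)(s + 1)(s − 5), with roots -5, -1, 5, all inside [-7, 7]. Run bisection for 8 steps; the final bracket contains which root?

5

g(0) = 25 > 0, so the root lies in [0, 7]
g(3.5) = 57.375 > 0, so the root lies in [3.5, 7]
g(5.25) = -16.015625 < 0, so the root lies in [3.5, 5.25]
g(4.375) = 31.4941 > 0, so the root lies in [4.375, 5.25]
g(4.8125) = 10.6941 > 0, so the root lies in [4.8125, 5.25]
g(5.03125) = -1.8907 < 0, so the root lies in [4.8125, 5.03125]
g(4.921875) = 4.5903 > 0, so the root lies in [4.921875, 5.03125]
g(4.9765625) = 1.3975 > 0, so the root lies in [4.9765625, 5.03125]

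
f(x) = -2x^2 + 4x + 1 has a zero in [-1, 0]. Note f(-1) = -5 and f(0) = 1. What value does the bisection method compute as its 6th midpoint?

-0.234375

midpoint -0.5: f = -1.5 < 0 → [-0.5, 0]
midpoint -0.25: f = -0.125 < 0 → [-0.25, 0]
midpoint -0.125: f = 0.46875 > 0 → [-0.25, -0.125]
midpoint -0.1875: f = 0.1797 > 0 → [-0.25, -0.1875]
midpoint -0.21875: f = 0.0293 > 0 → [-0.25, -0.21875]
midpoint -0.234375: f = -0.0474 < 0 → [-0.234375, -0.21875]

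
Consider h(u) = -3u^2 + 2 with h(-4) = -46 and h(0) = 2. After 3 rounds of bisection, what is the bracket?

midpoint -2: h = -10 < 0 → [-2, 0]
midpoint -1: h = -1 < 0 → [-1, 0]
midpoint -0.5: h = 1.25 > 0 → [-1, -0.5]

[-1, -0.5]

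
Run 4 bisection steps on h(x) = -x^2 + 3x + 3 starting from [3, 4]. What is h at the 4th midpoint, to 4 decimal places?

-0.0977

h(3.5) = 1.25 > 0, so the root lies in [3.5, 4]
h(3.75) = 0.1875 > 0, so the root lies in [3.75, 4]
h(3.875) = -0.390625 < 0, so the root lies in [3.75, 3.875]
h(3.8125) = -0.0977 < 0, so the root lies in [3.75, 3.8125]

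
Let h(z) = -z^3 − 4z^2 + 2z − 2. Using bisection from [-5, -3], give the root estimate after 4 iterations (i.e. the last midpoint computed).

-4.625

midpoint -4: h = -10 < 0 → [-5, -4]
midpoint -4.5: h = -0.875 < 0 → [-5, -4.5]
midpoint -4.75: h = 5.421875 > 0 → [-4.75, -4.5]
midpoint -4.625: h = 2.1191 > 0 → [-4.625, -4.5]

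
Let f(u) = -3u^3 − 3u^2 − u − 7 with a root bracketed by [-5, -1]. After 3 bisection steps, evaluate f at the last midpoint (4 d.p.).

-2.1250

midpoint -3: f = 50 > 0 → [-3, -1]
midpoint -2: f = 7 > 0 → [-2, -1]
midpoint -1.5: f = -2.125 < 0 → [-2, -1.5]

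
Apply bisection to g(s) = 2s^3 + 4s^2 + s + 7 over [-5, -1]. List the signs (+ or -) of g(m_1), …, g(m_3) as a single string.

-+-

midpoint -3: g = -14 < 0 → [-3, -1]
midpoint -2: g = 5 > 0 → [-3, -2]
midpoint -2.5: g = -1.75 < 0 → [-2.5, -2]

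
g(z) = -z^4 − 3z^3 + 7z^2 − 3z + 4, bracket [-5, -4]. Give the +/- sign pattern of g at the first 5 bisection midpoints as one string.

m = -4.5, g(m) = 22.5625 (+); new bracket [-5, -4.5]
m = -4.75, g(m) = -11.363281 (−); new bracket [-4.75, -4.5]
m = -4.625, g(m) = 6.845459 (+); new bracket [-4.75, -4.625]
m = -4.6875, g(m) = -1.9361 (−); new bracket [-4.6875, -4.625]
m = -4.65625, g(m) = 2.534 (+); new bracket [-4.6875, -4.65625]

+-+-+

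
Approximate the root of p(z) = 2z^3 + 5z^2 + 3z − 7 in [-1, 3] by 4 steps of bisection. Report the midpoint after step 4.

z = 1 gives p = 3, positive; keep [-1, 1]
z = 0 gives p = -7, negative; keep [0, 1]
z = 0.5 gives p = -4, negative; keep [0.5, 1]
z = 0.75 gives p = -1.0938, negative; keep [0.75, 1]

0.75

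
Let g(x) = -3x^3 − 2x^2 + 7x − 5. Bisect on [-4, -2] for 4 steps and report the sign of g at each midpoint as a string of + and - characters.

+++-

midpoint -3: g = 37 > 0 → [-3, -2]
midpoint -2.5: g = 11.875 > 0 → [-2.5, -2]
midpoint -2.25: g = 3.296875 > 0 → [-2.25, -2]
midpoint -2.125: g = -0.1191 < 0 → [-2.25, -2.125]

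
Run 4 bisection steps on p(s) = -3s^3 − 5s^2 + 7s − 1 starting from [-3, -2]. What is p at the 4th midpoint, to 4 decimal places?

m = -2.5, p(m) = -2.875 (−); new bracket [-3, -2.5]
m = -2.75, p(m) = 4.328125 (+); new bracket [-2.75, -2.5]
m = -2.625, p(m) = 0.435547 (+); new bracket [-2.625, -2.5]
m = -2.5625, p(m) = -1.2903 (−); new bracket [-2.625, -2.5625]

-1.2903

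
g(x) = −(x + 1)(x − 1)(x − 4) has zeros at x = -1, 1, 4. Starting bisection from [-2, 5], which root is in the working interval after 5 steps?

m = 1.5, g(m) = 3.125 (+); new bracket [1.5, 5]
m = 3.25, g(m) = 7.171875 (+); new bracket [3.25, 5]
m = 4.125, g(m) = -2.001953 (−); new bracket [3.25, 4.125]
m = 3.6875, g(m) = 3.9368 (+); new bracket [3.6875, 4.125]
m = 3.90625, g(m) = 1.3368 (+); new bracket [3.90625, 4.125]

4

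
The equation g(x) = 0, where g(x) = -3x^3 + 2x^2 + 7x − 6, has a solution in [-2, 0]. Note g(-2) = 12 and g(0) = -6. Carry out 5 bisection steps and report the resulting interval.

[-1.625, -1.5625]

x = -1 gives g = -8, negative; keep [-2, -1]
x = -1.5 gives g = -1.875, negative; keep [-2, -1.5]
x = -1.75 gives g = 3.953125, positive; keep [-1.75, -1.5]
x = -1.625 gives g = 0.7793, positive; keep [-1.625, -1.5]
x = -1.5625 gives g = -0.6106, negative; keep [-1.625, -1.5625]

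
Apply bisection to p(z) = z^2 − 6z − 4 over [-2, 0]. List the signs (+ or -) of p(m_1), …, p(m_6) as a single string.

+-++--

p(-1) = 3 > 0, so the root lies in [-1, 0]
p(-0.5) = -0.75 < 0, so the root lies in [-1, -0.5]
p(-0.75) = 1.0625 > 0, so the root lies in [-0.75, -0.5]
p(-0.625) = 0.1406 > 0, so the root lies in [-0.625, -0.5]
p(-0.5625) = -0.3086 < 0, so the root lies in [-0.625, -0.5625]
p(-0.59375) = -0.085 < 0, so the root lies in [-0.625, -0.59375]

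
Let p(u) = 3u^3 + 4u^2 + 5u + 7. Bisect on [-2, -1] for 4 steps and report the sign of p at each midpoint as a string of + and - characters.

-+-+

m = -1.5, p(m) = -1.625 (−); new bracket [-1.5, -1]
m = -1.25, p(m) = 1.140625 (+); new bracket [-1.5, -1.25]
m = -1.375, p(m) = -0.111328 (−); new bracket [-1.375, -1.25]
m = -1.3125, p(m) = 0.5452 (+); new bracket [-1.375, -1.3125]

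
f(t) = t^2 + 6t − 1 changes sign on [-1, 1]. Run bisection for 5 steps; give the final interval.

t = 0 gives f = -1, negative; keep [0, 1]
t = 0.5 gives f = 2.25, positive; keep [0, 0.5]
t = 0.25 gives f = 0.5625, positive; keep [0, 0.25]
t = 0.125 gives f = -0.2344, negative; keep [0.125, 0.25]
t = 0.1875 gives f = 0.1602, positive; keep [0.125, 0.1875]

[0.125, 0.1875]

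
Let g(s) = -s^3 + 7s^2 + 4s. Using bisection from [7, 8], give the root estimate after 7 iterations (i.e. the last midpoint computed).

m = 7.5, g(m) = 1.875 (+); new bracket [7.5, 8]
m = 7.75, g(m) = -14.046875 (−); new bracket [7.5, 7.75]
m = 7.625, g(m) = -5.837891 (−); new bracket [7.5, 7.625]
m = 7.5625, g(m) = -1.9202 (−); new bracket [7.5, 7.5625]
m = 7.53125, g(m) = -0.0074 (−); new bracket [7.5, 7.53125]
m = 7.515625, g(m) = 0.9376 (+); new bracket [7.515625, 7.53125]
m = 7.5234375, g(m) = 0.4661 (+); new bracket [7.5234375, 7.53125]

7.5234375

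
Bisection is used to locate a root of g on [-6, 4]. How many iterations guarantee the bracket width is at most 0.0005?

Width after n steps is 10/2^n. Need 2^n ≥ 10/0.0005 = 20000.
2^14 = 16384 < 20000 ≤ 2^15 = 32768, so n = 15.

15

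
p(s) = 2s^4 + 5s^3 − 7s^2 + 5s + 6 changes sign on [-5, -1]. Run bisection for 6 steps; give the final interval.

p(-3) = -45 < 0, so the root lies in [-5, -3]
p(-4) = 66 > 0, so the root lies in [-4, -3]
p(-3.5) = -11.5 < 0, so the root lies in [-4, -3.5]
p(-3.75) = 20.6484 > 0, so the root lies in [-3.75, -3.5]
p(-3.625) = 3.0688 > 0, so the root lies in [-3.625, -3.5]
p(-3.5625) = -4.5744 < 0, so the root lies in [-3.625, -3.5625]

[-3.625, -3.5625]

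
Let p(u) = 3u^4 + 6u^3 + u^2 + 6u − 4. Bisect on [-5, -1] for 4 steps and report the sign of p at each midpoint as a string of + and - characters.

p(-3) = 68 > 0, so the root lies in [-3, -1]
p(-2) = -12 < 0, so the root lies in [-3, -2]
p(-2.5) = 10.6875 > 0, so the root lies in [-2.5, -2]
p(-2.25) = -3.8945 < 0, so the root lies in [-2.5, -2.25]

+-+-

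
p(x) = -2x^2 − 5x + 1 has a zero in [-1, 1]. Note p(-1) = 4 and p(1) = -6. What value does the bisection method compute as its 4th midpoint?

0.125

p(0) = 1 > 0, so the root lies in [0, 1]
p(0.5) = -2 < 0, so the root lies in [0, 0.5]
p(0.25) = -0.375 < 0, so the root lies in [0, 0.25]
p(0.125) = 0.3438 > 0, so the root lies in [0.125, 0.25]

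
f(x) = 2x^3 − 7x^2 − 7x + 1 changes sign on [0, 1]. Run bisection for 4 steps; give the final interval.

[0.125, 0.1875]

x = 0.5 gives f = -4, negative; keep [0, 0.5]
x = 0.25 gives f = -1.15625, negative; keep [0, 0.25]
x = 0.125 gives f = 0.019531, positive; keep [0.125, 0.25]
x = 0.1875 gives f = -0.5454, negative; keep [0.125, 0.1875]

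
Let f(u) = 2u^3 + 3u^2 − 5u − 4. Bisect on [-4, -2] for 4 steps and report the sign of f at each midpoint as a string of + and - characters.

---+

m = -3, f(m) = -16 (−); new bracket [-3, -2]
m = -2.5, f(m) = -4 (−); new bracket [-2.5, -2]
m = -2.25, f(m) = -0.34375 (−); new bracket [-2.25, -2]
m = -2.125, f(m) = 0.9805 (+); new bracket [-2.25, -2.125]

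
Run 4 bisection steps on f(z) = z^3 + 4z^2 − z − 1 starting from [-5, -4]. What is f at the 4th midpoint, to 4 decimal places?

-0.1003

f(-4.5) = -6.625 < 0, so the root lies in [-4.5, -4]
f(-4.25) = -1.265625 < 0, so the root lies in [-4.25, -4]
f(-4.125) = 0.998047 > 0, so the root lies in [-4.25, -4.125]
f(-4.1875) = -0.1003 < 0, so the root lies in [-4.1875, -4.125]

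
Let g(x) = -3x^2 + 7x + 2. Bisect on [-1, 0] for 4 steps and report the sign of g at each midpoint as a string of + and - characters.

-+--

midpoint -0.5: g = -2.25 < 0 → [-0.5, 0]
midpoint -0.25: g = 0.0625 > 0 → [-0.5, -0.25]
midpoint -0.375: g = -1.046875 < 0 → [-0.375, -0.25]
midpoint -0.3125: g = -0.4805 < 0 → [-0.3125, -0.25]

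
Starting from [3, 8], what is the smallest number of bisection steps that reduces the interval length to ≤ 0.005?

10

Width after n steps is 5/2^n. Need 2^n ≥ 5/0.005 = 1000.
2^9 = 512 < 1000 ≤ 2^10 = 1024, so n = 10.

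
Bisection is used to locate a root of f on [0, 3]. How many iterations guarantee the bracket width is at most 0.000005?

20

Width after n steps is 3/2^n. Need 2^n ≥ 3/0.000005 = 600000.
2^19 = 524288 < 600000 ≤ 2^20 = 1048576, so n = 20.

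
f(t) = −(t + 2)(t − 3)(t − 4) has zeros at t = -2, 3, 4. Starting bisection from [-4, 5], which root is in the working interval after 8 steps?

f(0.5) = -21.875 < 0, so the root lies in [-4, 0.5]
f(-1.75) = -6.828125 < 0, so the root lies in [-4, -1.75]
f(-2.875) = 35.341797 > 0, so the root lies in [-2.875, -1.75]
f(-2.3125) = 10.4797 > 0, so the root lies in [-2.3125, -1.75]
f(-2.03125) = 0.9483 > 0, so the root lies in [-2.03125, -1.75]
f(-1.890625) = -3.151 < 0, so the root lies in [-2.03125, -1.890625]
f(-1.9609375) = -1.1551 < 0, so the root lies in [-2.03125, -1.9609375]
f(-1.99609375) = -0.117 < 0, so the root lies in [-2.03125, -1.99609375]

-2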